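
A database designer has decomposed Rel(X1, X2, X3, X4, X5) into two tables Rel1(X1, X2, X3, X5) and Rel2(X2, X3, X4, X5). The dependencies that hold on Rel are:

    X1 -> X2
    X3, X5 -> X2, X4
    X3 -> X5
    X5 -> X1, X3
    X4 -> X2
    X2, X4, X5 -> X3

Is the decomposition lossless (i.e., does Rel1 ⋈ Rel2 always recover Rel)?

Yes

Common attributes: Rel1 ∩ Rel2 = {X2, X3, X5}.
Closure of {X2, X3, X5}: X3, X5 → X2, X4 applies, adding X4; X5 → X1, X3 applies, adding X1. So (X2, X3, X5)⁺ = {X1, X2, X3, X4, X5}.
This closure contains every attribute of Rel1, so Rel1 ∩ Rel2 → Rel1. The join is lossless.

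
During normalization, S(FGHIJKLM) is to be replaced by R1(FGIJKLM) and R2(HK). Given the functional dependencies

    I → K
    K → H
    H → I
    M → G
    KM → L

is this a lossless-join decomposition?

Common attributes: R1 ∩ R2 = {K}.
Closure of {K}: K → H applies, adding H; H → I applies, adding I. So (K)⁺ = {HIK}.
This closure contains every attribute of R2, so R1 ∩ R2 → R2. The join is lossless.

Yes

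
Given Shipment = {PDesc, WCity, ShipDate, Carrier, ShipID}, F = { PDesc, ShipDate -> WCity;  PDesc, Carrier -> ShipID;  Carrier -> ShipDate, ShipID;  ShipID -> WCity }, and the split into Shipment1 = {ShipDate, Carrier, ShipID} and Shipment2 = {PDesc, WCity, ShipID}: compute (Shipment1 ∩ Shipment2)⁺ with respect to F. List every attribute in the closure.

WCity, ShipID

Shipment1 ∩ Shipment2 = {ShipID}.
ShipID → WCity applies, adding WCity
Closure: {WCity, ShipID}.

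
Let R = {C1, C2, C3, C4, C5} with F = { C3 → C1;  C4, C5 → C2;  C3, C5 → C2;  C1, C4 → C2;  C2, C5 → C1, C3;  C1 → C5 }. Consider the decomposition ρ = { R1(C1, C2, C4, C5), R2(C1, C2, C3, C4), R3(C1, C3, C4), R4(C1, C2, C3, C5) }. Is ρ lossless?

Chase test. Columns are C1, C2, C3, C4, C5; row i has aⱼ where attribute j ∈ Ri, else bᵢⱼ.
Initial tableau (one row per fragment):
  row 1: a1 a2 b13 a4 a5
  row 2: a1 a2 a3 a4 b25
  row 3: a1 b32 a3 a4 b35
  row 4: a1 a2 a3 b44 a5
Rows 1 and 3 agree on C1, C4; apply C1, C4→C2 and equate their C2 entries.
Rows 1 and 4 agree on C2, C5; apply C2, C5→C1, C3 and equate their C1, C3 entries.
Rows 1 and 2 agree on C1; apply C1→C5 and equate their C5 entries.
Rows 1 and 3 agree on C1; apply C1→C5 and equate their C5 entries.
Row 1 is now all distinguished symbols — the join is lossless.

Yes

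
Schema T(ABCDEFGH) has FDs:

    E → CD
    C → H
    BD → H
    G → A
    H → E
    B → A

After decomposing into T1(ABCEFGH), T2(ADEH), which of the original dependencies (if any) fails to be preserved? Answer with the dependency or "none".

BD → H

Check BD → H: no single fragment contains all of {BDH}, and the restricted closure of {BD} across the fragments never reaches {H}.
E → CD is preserved.
C → H is preserved.
G → A is preserved.
H → E is preserved.
B → A is preserved.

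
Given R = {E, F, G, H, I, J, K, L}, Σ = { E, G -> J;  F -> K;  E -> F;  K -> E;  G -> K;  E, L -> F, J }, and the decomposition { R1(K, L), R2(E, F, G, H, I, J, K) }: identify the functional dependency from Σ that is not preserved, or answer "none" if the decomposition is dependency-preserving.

E, L -> F, J

Check E, L → F, J: no single fragment contains all of {E, F, J, L}, and the restricted closure of {E, L} across the fragments never reaches {F, J}.
E, G → J is preserved.
F → K is preserved.
E → F is preserved.
K → E is preserved.
G → K is preserved.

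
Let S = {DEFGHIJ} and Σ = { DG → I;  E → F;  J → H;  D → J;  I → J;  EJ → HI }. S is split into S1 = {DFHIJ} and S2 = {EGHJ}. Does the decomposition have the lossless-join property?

No

Common attributes: S1 ∩ S2 = {HJ}.
No dependency enlarges {HJ}, so (HJ)⁺ = {HJ}.
The closure contains neither all of S1 = {DFHIJ} nor all of S2 = {EGHJ}, so the common attributes are not a superkey of either fragment. The join is lossy.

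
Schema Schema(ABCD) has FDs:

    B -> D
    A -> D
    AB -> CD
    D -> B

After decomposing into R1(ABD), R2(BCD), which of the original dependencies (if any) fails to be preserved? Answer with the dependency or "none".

Check AB → CD: no single fragment contains all of {ABCD}, and the restricted closure of {AB} across the fragments never reaches {CD}.
B → D is preserved.
A → D is preserved.
D → B is preserved.

AB -> CD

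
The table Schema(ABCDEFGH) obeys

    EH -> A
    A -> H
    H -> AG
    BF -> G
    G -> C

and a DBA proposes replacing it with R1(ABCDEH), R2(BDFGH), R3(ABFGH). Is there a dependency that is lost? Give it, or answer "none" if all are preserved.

G -> C

Check G → C: no single fragment contains all of {CG}, and the restricted closure of {G} across the fragments never reaches {C}.
EH → A is preserved.
A → H is preserved.
H → AG is preserved.
BF → G is preserved.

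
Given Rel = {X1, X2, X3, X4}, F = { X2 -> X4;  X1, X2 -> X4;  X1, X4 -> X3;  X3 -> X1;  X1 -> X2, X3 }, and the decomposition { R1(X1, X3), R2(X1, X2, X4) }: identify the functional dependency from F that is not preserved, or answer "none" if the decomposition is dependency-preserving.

X2 → X4 lies within R2.
X1, X2 → X4 lies within R2.
X1, X4 → X3: restricted closure across fragments reaches X3.
X3 → X1 lies within R1.
X1 → X2, X3: restricted closure across fragments reaches X2, X3.
Every dependency is enforceable on the fragments, so the decomposition is dependency-preserving.

none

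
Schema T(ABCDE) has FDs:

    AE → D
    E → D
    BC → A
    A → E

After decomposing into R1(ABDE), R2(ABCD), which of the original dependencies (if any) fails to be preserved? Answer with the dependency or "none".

AE → D lies within R1.
E → D lies within R1.
BC → A lies within R2.
A → E lies within R1.
Every dependency is enforceable on the fragments, so the decomposition is dependency-preserving.

none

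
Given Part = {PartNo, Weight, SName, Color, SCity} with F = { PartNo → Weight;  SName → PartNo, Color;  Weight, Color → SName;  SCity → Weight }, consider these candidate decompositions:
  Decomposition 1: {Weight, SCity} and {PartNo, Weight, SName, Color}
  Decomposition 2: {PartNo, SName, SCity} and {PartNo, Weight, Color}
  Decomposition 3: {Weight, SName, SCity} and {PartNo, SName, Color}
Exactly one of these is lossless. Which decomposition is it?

Decomposition 1: common = {Weight}, closure = {Weight} → lossy.
Decomposition 2: common = {PartNo}, closure = {PartNo, Weight} → lossy.
Decomposition 3: common = {SName}, closure = {PartNo, Weight, SName, Color} → lossless.

Decomposition 3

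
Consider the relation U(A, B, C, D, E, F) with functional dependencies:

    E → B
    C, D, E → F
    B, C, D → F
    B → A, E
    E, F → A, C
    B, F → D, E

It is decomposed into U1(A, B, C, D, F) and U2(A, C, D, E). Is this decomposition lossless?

No

Common attributes: U1 ∩ U2 = {A, C, D}.
No dependency enlarges {A, C, D}, so (A, C, D)⁺ = {A, C, D}.
The closure contains neither all of U1 = {A, B, C, D, F} nor all of U2 = {A, C, D, E}, so the common attributes are not a superkey of either fragment. The join is lossy.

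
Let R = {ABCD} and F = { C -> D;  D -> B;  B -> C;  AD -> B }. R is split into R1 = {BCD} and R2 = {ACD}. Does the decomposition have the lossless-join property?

Yes

Common attributes: R1 ∩ R2 = {CD}.
Closure of {CD}: D → B applies, adding B. So (CD)⁺ = {BCD}.
This closure contains every attribute of R1, so R1 ∩ R2 → R1. The join is lossless.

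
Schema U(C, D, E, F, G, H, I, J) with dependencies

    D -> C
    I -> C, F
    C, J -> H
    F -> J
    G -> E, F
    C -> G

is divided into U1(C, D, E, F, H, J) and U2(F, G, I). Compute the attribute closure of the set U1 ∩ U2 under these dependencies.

U1 ∩ U2 = {F}.
F → J applies, adding J
Closure: {F, J}.

F, J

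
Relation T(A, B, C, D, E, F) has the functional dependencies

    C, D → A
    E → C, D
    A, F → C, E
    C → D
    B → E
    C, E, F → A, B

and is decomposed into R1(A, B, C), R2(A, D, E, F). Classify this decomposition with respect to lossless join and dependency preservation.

lossy and not dependency-preserving

Lossless test: (A)⁺ = {A}, which is a superkey of neither fragment — lossy.
Dependency preservation: the restricted closure of {E} across the fragments never reaches {C, D}, so E → C, D cannot be enforced without a join — not preserved.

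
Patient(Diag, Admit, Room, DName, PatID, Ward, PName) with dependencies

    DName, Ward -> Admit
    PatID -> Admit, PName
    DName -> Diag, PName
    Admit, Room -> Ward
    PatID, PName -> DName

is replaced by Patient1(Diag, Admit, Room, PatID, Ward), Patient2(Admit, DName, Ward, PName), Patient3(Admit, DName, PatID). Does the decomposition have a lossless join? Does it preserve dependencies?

lossless but not dependency-preserving

Lossless test (chase): Rows 1 and 3 agree on PatID; apply PatID→Admit, PName and equate their Admit, PName entries. Rows 2 and 3 agree on DName; apply DName→Diag, PName and equate their Diag, PName entries. Rows 1 and 3 agree on PatID, PName; apply PatID, PName→DName and equate their DName entries. Rows 1 and 2 agree on DName; apply DName→Diag, PName and equate their Diag, PName entries. Row 1 is now all distinguished symbols — the join is lossless.
Dependency preservation: the restricted closure of {DName} across the fragments never reaches {Diag, PName}, so DName → Diag, PName cannot be enforced without a join — not preserved.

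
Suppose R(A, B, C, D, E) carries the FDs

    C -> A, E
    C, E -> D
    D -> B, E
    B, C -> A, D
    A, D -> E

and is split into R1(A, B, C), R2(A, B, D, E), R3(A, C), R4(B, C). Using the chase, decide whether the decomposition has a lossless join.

No

Chase test. Columns are A, B, C, D, E; row i has aⱼ where attribute j ∈ Ri, else bᵢⱼ.
Initial tableau (one row per fragment):
  row 1: a1 a2 a3 b14 b15
  row 2: a1 a2 b23 a4 a5
  row 3: a1 b32 a3 b34 b35
  row 4: b41 a2 a3 b44 b45
Rows 1 and 3 agree on C; apply C→A, E and equate their A, E entries.
Rows 1 and 4 agree on C; apply C→A, E and equate their A, E entries.
Rows 1 and 3 agree on C, E; apply C, E→D and equate their D entries.
Rows 1 and 4 agree on C, E; apply C, E→D and equate their D entries.
Rows 1 and 3 agree on D; apply D→B, E and equate their B, E entries.
No row becomes fully distinguished — the join is lossy.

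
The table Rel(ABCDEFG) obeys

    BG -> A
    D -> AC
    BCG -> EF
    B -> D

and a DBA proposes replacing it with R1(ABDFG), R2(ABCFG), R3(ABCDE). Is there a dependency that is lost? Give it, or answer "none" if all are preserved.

Check BCG → EF: no single fragment contains all of {BCEFG}, and the restricted closure of {BCG} across the fragments never reaches {EF}.
BG → A is preserved.
D → AC is preserved.
B → D is preserved.

BCG -> EF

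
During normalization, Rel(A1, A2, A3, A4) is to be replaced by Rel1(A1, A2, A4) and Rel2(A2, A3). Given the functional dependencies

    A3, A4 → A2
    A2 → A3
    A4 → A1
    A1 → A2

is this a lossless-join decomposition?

Yes

Common attributes: Rel1 ∩ Rel2 = {A2}.
Closure of {A2}: A2 → A3 applies, adding A3. So (A2)⁺ = {A2, A3}.
This closure contains every attribute of Rel2, so Rel1 ∩ Rel2 → Rel2. The join is lossless.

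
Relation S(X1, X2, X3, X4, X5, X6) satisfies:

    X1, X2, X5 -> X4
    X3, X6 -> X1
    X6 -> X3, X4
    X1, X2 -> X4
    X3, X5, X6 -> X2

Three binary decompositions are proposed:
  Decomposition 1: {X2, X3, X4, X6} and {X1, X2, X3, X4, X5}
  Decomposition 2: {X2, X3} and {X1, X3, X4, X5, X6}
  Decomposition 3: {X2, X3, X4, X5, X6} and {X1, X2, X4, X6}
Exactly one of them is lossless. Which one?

Decomposition 1: common = {X2, X3, X4}, closure = {X2, X3, X4} → lossy.
Decomposition 2: common = {X3}, closure = {X3} → lossy.
Decomposition 3: common = {X2, X4, X6}, closure = {X1, X2, X3, X4, X6} → lossless.

Decomposition 3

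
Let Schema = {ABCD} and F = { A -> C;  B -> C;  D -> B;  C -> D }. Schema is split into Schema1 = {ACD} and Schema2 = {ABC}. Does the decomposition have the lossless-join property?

Common attributes: Schema1 ∩ Schema2 = {AC}.
Closure of {AC}: C → D applies, adding D; D → B applies, adding B. So (AC)⁺ = {ABCD}.
This closure contains every attribute of Schema1, so Schema1 ∩ Schema2 → Schema1. The join is lossless.

Yes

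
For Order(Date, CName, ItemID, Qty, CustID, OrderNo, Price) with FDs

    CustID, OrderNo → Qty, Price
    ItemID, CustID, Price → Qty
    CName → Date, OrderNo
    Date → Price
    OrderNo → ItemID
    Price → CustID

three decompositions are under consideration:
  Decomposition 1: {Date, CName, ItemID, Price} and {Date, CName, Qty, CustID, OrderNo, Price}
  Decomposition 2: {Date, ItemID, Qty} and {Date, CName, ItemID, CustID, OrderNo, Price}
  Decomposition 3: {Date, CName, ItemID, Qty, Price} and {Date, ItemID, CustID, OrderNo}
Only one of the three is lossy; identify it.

Decomposition 3

Decomposition 1: common = {Date, CName, Price}, closure = {Date, CName, ItemID, Qty, CustID, OrderNo, Price} → lossless.
Decomposition 2: common = {Date, ItemID}, closure = {Date, ItemID, Qty, CustID, Price} → lossless.
Decomposition 3: common = {Date, ItemID}, closure = {Date, ItemID, Qty, CustID, Price} → lossy.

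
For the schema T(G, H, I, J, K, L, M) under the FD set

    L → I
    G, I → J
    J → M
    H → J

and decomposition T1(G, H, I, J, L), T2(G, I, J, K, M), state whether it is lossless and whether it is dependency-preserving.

lossy but dependency-preserving

Lossless test: (G, I, J)⁺ = {G, I, J, M}, which is a superkey of neither fragment — lossy.
Dependency preservation: every FD's attributes lie within a single fragment, so each can be enforced locally — preserved.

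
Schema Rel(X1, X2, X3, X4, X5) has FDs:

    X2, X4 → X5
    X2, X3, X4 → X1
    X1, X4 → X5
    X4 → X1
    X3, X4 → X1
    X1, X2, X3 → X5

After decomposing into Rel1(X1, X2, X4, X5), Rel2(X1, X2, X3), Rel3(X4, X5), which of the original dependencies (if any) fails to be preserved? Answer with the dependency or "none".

Check X1, X2, X3 → X5: no single fragment contains all of {X1, X2, X3, X5}, and the restricted closure of {X1, X2, X3} across the fragments never reaches {X5}.
X2, X4 → X5 is preserved.
X2, X3, X4 → X1 is preserved.
X1, X4 → X5 is preserved.
X4 → X1 is preserved.
X3, X4 → X1 is preserved.

X1, X2, X3 → X5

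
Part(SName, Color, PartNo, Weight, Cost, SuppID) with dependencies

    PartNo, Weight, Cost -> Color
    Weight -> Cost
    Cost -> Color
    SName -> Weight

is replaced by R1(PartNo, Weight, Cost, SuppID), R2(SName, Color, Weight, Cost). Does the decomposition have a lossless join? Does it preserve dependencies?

lossy but dependency-preserving

Lossless test: (Weight, Cost)⁺ = {Color, Weight, Cost}, which is a superkey of neither fragment — lossy.
Dependency preservation: PartNo, Weight, Cost → Color is not contained in any single fragment, but the restricted closure of its left-hand side across the fragments still reaches the right-hand side; the remaining FDs each lie inside some fragment. All dependencies are preserved.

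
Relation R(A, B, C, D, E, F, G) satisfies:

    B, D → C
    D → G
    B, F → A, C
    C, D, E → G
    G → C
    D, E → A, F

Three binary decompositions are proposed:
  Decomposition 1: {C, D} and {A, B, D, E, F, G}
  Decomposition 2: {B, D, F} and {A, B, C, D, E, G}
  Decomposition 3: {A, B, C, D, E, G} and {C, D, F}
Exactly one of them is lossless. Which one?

Decomposition 1: common = {D}, closure = {C, D, G} → lossless.
Decomposition 2: common = {B, D}, closure = {B, C, D, G} → lossy.
Decomposition 3: common = {C, D}, closure = {C, D, G} → lossy.

Decomposition 1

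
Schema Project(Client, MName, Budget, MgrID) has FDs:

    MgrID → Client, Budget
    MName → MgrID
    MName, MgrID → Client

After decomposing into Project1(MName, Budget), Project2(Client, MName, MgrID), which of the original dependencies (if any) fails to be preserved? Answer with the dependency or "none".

MgrID → Client, Budget

Check MgrID → Client, Budget: no single fragment contains all of {Client, Budget, MgrID}, and the restricted closure of {MgrID} across the fragments never reaches {Client, Budget}.
MName → MgrID is preserved.
MName, MgrID → Client is preserved.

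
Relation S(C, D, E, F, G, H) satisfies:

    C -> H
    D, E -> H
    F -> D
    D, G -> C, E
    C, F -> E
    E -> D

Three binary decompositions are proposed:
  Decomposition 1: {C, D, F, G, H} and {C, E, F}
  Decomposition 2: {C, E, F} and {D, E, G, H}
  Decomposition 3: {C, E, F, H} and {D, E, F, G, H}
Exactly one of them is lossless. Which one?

Decomposition 1

Decomposition 1: common = {C, F}, closure = {C, D, E, F, H} → lossless.
Decomposition 2: common = {E}, closure = {D, E, H} → lossy.
Decomposition 3: common = {E, F, H}, closure = {D, E, F, H} → lossy.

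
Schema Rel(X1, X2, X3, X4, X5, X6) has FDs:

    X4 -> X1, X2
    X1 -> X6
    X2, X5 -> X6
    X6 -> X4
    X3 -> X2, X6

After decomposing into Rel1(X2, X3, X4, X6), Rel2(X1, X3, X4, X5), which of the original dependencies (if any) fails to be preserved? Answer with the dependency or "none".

X2, X5 -> X6

Check X2, X5 → X6: no single fragment contains all of {X2, X5, X6}, and the restricted closure of {X2, X5} across the fragments never reaches {X6}.
X4 → X1, X2 is preserved.
X1 → X6 is preserved.
X6 → X4 is preserved.
X3 → X2, X6 is preserved.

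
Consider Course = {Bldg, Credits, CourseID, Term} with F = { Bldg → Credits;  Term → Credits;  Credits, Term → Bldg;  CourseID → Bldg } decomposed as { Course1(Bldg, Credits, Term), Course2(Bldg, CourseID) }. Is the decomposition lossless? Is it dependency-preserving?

Lossless test: (Bldg)⁺ = {Bldg, Credits}, which is a superkey of neither fragment — lossy.
Dependency preservation: every FD's attributes lie within a single fragment, so each can be enforced locally — preserved.

lossy but dependency-preserving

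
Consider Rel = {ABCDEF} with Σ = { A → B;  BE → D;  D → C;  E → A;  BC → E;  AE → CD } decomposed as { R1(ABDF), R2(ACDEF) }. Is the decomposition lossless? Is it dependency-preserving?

Lossless test: (ADF)⁺ = {ABCDEF}, which contains all of one fragment — lossless.
Dependency preservation: the restricted closure of {BC} across the fragments never reaches {E}, so BC → E cannot be enforced without a join — not preserved.

lossless but not dependency-preserving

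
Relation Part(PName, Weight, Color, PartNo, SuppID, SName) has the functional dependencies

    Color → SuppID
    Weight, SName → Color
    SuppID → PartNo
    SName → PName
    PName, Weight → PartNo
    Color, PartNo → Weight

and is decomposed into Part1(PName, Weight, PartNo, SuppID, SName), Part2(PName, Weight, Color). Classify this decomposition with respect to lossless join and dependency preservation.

lossy and not dependency-preserving

Lossless test: (PName, Weight)⁺ = {PName, Weight, PartNo}, which is a superkey of neither fragment — lossy.
Dependency preservation: the restricted closure of {Color} across the fragments never reaches {SuppID}, so Color → SuppID cannot be enforced without a join — not preserved.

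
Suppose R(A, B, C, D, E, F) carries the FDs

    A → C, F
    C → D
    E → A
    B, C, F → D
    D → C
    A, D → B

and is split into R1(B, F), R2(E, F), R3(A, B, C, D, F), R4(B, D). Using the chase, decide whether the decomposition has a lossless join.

No

Chase test. Columns are A, B, C, D, E, F; row i has aⱼ where attribute j ∈ Ri, else bᵢⱼ.
Initial tableau (one row per fragment):
  row 1: b11 a2 b13 b14 b15 a6
  row 2: b21 b22 b23 b24 a5 a6
  row 3: a1 a2 a3 a4 b35 a6
  row 4: b41 a2 b43 a4 b45 b46
Rows 3 and 4 agree on D; apply D→C and equate their C entries.
No row becomes fully distinguished — the join is lossy.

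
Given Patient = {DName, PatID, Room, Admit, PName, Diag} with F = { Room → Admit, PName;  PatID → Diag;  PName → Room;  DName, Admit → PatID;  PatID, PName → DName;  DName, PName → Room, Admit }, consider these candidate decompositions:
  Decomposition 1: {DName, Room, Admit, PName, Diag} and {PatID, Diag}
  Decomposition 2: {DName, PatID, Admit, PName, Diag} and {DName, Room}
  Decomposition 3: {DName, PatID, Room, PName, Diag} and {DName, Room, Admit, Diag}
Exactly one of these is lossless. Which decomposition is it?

Decomposition 3

Decomposition 1: common = {Diag}, closure = {Diag} → lossy.
Decomposition 2: common = {DName}, closure = {DName} → lossy.
Decomposition 3: common = {DName, Room, Diag}, closure = {DName, PatID, Room, Admit, PName, Diag} → lossless.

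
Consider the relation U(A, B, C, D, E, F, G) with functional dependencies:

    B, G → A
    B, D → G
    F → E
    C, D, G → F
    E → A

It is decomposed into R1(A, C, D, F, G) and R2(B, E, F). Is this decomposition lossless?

Common attributes: R1 ∩ R2 = {F}.
Closure of {F}: F → E applies, adding E; E → A applies, adding A. So (F)⁺ = {A, E, F}.
The closure contains neither all of R1 = {A, C, D, F, G} nor all of R2 = {B, E, F}, so the common attributes are not a superkey of either fragment. The join is lossy.

No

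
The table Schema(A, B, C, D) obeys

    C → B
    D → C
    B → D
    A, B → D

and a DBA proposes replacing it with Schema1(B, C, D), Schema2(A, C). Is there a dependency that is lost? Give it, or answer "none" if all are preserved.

none

C → B lies within Schema1.
D → C lies within Schema1.
B → D lies within Schema1.
A, B → D: restricted closure across fragments reaches D.
Every dependency is enforceable on the fragments, so the decomposition is dependency-preserving.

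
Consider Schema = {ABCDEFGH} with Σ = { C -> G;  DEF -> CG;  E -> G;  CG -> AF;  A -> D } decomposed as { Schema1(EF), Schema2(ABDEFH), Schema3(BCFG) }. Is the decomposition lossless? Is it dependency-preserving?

Lossless test (chase): Rows 1 and 2 agree on E; apply E→G and equate their G entries. No row becomes fully distinguished — the join is lossy.
Dependency preservation: the restricted closure of {DEF} across the fragments never reaches {CG}, so DEF → CG cannot be enforced without a join — not preserved.

lossy and not dependency-preserving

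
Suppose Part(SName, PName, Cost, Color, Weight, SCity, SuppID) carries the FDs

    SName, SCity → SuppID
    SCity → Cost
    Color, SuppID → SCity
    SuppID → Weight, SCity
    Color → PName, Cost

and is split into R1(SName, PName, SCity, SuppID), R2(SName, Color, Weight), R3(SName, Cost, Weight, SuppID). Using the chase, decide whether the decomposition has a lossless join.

No

Chase test. Columns are SName, PName, Cost, Color, Weight, SCity, SuppID; row i has aⱼ where attribute j ∈ Ri, else bᵢⱼ.
Initial tableau (one row per fragment):
  row 1: a1 a2 b13 b14 b15 a6 a7
  row 2: a1 b22 b23 a4 a5 b26 b27
  row 3: a1 b32 a3 b34 a5 b36 a7
Rows 1 and 3 agree on SuppID; apply SuppID→Weight, SCity and equate their Weight, SCity entries.
Rows 1 and 3 agree on SCity; apply SCity→Cost and equate their Cost entries.
No row becomes fully distinguished — the join is lossy.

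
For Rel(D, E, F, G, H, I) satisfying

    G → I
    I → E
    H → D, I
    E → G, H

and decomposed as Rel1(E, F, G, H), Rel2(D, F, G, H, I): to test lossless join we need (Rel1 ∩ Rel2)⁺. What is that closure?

D, E, F, G, H, I

Rel1 ∩ Rel2 = {F, G, H}.
G → I applies, adding I
I → E applies, adding E
H → D, I applies, adding D
Closure: {D, E, F, G, H, I}.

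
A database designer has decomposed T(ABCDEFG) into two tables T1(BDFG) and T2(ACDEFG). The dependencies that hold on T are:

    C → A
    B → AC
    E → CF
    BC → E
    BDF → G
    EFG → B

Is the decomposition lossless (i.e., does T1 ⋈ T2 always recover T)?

Common attributes: T1 ∩ T2 = {DFG}.
No dependency enlarges {DFG}, so (DFG)⁺ = {DFG}.
The closure contains neither all of T1 = {BDFG} nor all of T2 = {ACDEFG}, so the common attributes are not a superkey of either fragment. The join is lossy.

No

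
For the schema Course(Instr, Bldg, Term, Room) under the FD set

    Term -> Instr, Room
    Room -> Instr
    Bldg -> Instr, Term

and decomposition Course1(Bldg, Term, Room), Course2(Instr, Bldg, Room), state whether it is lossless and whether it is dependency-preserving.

lossless and dependency-preserving

Lossless test: (Bldg, Room)⁺ = {Instr, Bldg, Term, Room}, which contains all of one fragment — lossless.
Dependency preservation: Term → Instr, Room; Bldg → Instr, Term are not contained in any single fragment, but the restricted closure of each left-hand side across the fragments still reaches the right-hand side; the remaining FDs each lie inside some fragment. All dependencies are preserved.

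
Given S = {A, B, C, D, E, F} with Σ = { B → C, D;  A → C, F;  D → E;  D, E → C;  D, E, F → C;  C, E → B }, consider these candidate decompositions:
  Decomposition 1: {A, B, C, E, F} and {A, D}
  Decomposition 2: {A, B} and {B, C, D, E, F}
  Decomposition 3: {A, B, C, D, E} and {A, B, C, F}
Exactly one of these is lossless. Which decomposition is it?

Decomposition 1: common = {A}, closure = {A, C, F} → lossy.
Decomposition 2: common = {B}, closure = {B, C, D, E} → lossy.
Decomposition 3: common = {A, B, C}, closure = {A, B, C, D, E, F} → lossless.

Decomposition 3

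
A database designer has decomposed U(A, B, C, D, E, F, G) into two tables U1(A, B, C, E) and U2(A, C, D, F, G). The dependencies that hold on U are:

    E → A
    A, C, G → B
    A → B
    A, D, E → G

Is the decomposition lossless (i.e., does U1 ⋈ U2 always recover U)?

No

Common attributes: U1 ∩ U2 = {A, C}.
Closure of {A, C}: A → B applies, adding B. So (A, C)⁺ = {A, B, C}.
The closure contains neither all of U1 = {A, B, C, E} nor all of U2 = {A, C, D, F, G}, so the common attributes are not a superkey of either fragment. The join is lossy.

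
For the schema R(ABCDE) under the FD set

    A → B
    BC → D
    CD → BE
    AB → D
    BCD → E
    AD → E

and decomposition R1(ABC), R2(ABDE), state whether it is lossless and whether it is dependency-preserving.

lossless but not dependency-preserving

Lossless test: (AB)⁺ = {ABDE}, which contains all of one fragment — lossless.
Dependency preservation: the restricted closure of {BC} across the fragments never reaches {D}, so BC → D cannot be enforced without a join — not preserved.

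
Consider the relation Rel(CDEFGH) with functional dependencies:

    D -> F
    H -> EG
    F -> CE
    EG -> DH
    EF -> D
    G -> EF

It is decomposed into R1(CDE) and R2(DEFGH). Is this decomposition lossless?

Common attributes: R1 ∩ R2 = {DE}.
Closure of {DE}: D → F applies, adding F; F → CE applies, adding C. So (DE)⁺ = {CDEF}.
This closure contains every attribute of R1, so R1 ∩ R2 → R1. The join is lossless.

Yes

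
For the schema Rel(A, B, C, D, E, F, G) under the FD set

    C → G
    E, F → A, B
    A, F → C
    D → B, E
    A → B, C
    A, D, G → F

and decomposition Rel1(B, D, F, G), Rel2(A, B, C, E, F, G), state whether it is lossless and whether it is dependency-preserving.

lossy and not dependency-preserving

Lossless test: (B, F, G)⁺ = {B, F, G}, which is a superkey of neither fragment — lossy.
Dependency preservation: the restricted closure of {D} across the fragments never reaches {B, E}, so D → B, E cannot be enforced without a join — not preserved.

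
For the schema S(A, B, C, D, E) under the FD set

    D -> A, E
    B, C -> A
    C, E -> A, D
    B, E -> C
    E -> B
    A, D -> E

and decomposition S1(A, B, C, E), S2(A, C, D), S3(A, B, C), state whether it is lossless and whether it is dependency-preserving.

Lossless test (chase): applying each FD to every pair of rows produces no changes in the tableau, so no row becomes fully distinguished — the join is lossy.
Dependency preservation: the restricted closure of {D} across the fragments never reaches {A, E}, so D → A, E cannot be enforced without a join — not preserved.

lossy and not dependency-preserving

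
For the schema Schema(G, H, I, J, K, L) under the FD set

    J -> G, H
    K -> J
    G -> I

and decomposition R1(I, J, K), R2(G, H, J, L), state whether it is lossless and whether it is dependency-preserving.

lossy and not dependency-preserving

Lossless test: (J)⁺ = {G, H, I, J}, which is a superkey of neither fragment — lossy.
Dependency preservation: the restricted closure of {G} across the fragments never reaches {I}, so G → I cannot be enforced without a join — not preserved.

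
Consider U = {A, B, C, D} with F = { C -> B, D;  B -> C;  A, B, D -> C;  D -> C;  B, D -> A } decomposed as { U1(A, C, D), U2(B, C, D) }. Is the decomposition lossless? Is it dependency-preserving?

lossless and dependency-preserving

Lossless test: (C, D)⁺ = {A, B, C, D}, which contains all of one fragment — lossless.
Dependency preservation: A, B, D → C; B, D → A are not contained in any single fragment, but the restricted closure of each left-hand side across the fragments still reaches the right-hand side; the remaining FDs each lie inside some fragment. All dependencies are preserved.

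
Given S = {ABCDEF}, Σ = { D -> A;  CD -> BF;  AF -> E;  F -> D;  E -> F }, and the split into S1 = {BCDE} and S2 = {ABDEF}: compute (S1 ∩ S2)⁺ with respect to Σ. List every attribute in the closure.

S1 ∩ S2 = {BDE}.
D → A applies, adding A
E → F applies, adding F
Closure: {ABDEF}.

ABDEF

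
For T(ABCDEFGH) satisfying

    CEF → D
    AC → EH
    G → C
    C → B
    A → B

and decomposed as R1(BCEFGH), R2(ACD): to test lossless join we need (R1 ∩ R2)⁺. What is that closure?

R1 ∩ R2 = {C}.
C → B applies, adding B
Closure: {BC}.

BC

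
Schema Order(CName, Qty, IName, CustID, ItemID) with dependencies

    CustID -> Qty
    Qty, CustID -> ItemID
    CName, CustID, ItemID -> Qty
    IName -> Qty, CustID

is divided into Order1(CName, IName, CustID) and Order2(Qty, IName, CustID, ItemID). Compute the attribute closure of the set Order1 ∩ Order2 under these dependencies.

Qty, IName, CustID, ItemID

Order1 ∩ Order2 = {IName, CustID}.
CustID → Qty applies, adding Qty
Qty, CustID → ItemID applies, adding ItemID
Closure: {Qty, IName, CustID, ItemID}.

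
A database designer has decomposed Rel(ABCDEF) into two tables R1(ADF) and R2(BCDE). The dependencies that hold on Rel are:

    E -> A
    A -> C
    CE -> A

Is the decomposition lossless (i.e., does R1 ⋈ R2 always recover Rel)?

No

Common attributes: R1 ∩ R2 = {D}.
No dependency enlarges {D}, so (D)⁺ = {D}.
The closure contains neither all of R1 = {ADF} nor all of R2 = {BCDE}, so the common attributes are not a superkey of either fragment. The join is lossy.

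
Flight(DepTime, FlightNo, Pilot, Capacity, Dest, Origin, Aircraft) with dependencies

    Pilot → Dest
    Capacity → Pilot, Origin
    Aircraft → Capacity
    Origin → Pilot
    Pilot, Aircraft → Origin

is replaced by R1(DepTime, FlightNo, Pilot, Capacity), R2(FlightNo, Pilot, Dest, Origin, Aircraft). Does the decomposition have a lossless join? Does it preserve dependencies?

Lossless test: (FlightNo, Pilot)⁺ = {FlightNo, Pilot, Dest}, which is a superkey of neither fragment — lossy.
Dependency preservation: the restricted closure of {Capacity} across the fragments never reaches {Pilot, Origin}, so Capacity → Pilot, Origin cannot be enforced without a join — not preserved.

lossy and not dependency-preserving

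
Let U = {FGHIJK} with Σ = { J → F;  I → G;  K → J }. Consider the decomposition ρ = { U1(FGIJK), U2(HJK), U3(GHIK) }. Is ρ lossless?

Chase test. Columns are FGHIJK; row i has aⱼ where attribute j ∈ Ui, else bᵢⱼ.
Initial tableau (one row per fragment):
  row 1: a1 a2 b13 a4 a5 a6
  row 2: b21 b22 a3 b24 a5 a6
  row 3: b31 a2 a3 a4 b35 a6
Rows 1 and 2 agree on J; apply J→F and equate their F entries.
Rows 1 and 3 agree on K; apply K→J and equate their J entries.
Rows 1 and 3 agree on J; apply J→F and equate their F entries.
Row 3 is now all distinguished symbols — the join is lossless.

Yes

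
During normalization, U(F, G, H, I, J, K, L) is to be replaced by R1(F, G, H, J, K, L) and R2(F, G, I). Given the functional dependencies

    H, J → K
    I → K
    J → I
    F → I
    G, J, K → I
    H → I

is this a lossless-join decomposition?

Yes

Common attributes: R1 ∩ R2 = {F, G}.
Closure of {F, G}: F → I applies, adding I; I → K applies, adding K. So (F, G)⁺ = {F, G, I, K}.
This closure contains every attribute of R2, so R1 ∩ R2 → R2. The join is lossless.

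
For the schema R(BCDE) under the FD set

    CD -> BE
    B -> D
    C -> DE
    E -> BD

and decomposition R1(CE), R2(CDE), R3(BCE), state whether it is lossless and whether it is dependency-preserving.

Lossless test (chase): Rows 1 and 2 agree on C; apply C→DE and equate their DE entries. Rows 1 and 3 agree on C; apply C→DE and equate their DE entries. Rows 1 and 2 agree on E; apply E→BD and equate their BD entries. Rows 1 and 3 agree on E; apply E→BD and equate their BD entries. Row 1 is now all distinguished symbols — the join is lossless.
Dependency preservation: the restricted closure of {B} across the fragments never reaches {D}, so B → D cannot be enforced without a join — not preserved.

lossless but not dependency-preserving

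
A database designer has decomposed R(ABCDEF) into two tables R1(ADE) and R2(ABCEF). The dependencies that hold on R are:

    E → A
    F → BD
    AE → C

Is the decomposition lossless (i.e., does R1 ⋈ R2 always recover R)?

Common attributes: R1 ∩ R2 = {AE}.
Closure of {AE}: AE → C applies, adding C. So (AE)⁺ = {ACE}.
The closure contains neither all of R1 = {ADE} nor all of R2 = {ABCEF}, so the common attributes are not a superkey of either fragment. The join is lossy.

No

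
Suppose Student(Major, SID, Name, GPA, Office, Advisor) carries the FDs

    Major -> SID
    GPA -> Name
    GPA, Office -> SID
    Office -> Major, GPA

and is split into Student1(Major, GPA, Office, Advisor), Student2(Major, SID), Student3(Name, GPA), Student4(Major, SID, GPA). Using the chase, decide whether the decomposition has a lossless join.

Chase test. Columns are Major, SID, Name, GPA, Office, Advisor; row i has aⱼ where attribute j ∈ Studenti, else bᵢⱼ.
Initial tableau (one row per fragment):
  row 1: a1 b12 b13 a4 a5 a6
  row 2: a1 a2 b23 b24 b25 b26
  row 3: b31 b32 a3 a4 b35 b36
  row 4: a1 a2 b43 a4 b45 b46
Rows 1 and 2 agree on Major; apply Major→SID and equate their SID entries.
Rows 1 and 3 agree on GPA; apply GPA→Name and equate their Name entries.
Rows 1 and 4 agree on GPA; apply GPA→Name and equate their Name entries.
Row 1 is now all distinguished symbols — the join is lossless.

Yes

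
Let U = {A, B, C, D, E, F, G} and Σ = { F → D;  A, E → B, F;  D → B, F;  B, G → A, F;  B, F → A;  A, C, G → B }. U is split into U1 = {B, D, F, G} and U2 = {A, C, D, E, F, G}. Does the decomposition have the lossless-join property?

Common attributes: U1 ∩ U2 = {D, F, G}.
Closure of {D, F, G}: D → B, F applies, adding B; B, G → A, F applies, adding A. So (D, F, G)⁺ = {A, B, D, F, G}.
This closure contains every attribute of U1, so U1 ∩ U2 → U1. The join is lossless.

Yes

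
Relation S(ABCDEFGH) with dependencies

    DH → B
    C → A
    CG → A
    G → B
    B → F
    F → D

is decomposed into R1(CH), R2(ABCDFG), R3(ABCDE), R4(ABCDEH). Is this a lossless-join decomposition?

No

Chase test. Columns are ABCDEFGH; row i has aⱼ where attribute j ∈ Ri, else bᵢⱼ.
Initial tableau (one row per fragment):
  row 1: b11 b12 a3 b14 b15 b16 b17 a8
  row 2: a1 a2 a3 a4 b25 a6 a7 b28
  row 3: a1 a2 a3 a4 a5 b36 b37 b38
  row 4: a1 a2 a3 a4 a5 b46 b47 a8
Rows 1 and 2 agree on C; apply C→A and equate their A entries.
Rows 2 and 3 agree on B; apply B→F and equate their F entries.
Rows 2 and 4 agree on B; apply B→F and equate their F entries.
No row becomes fully distinguished — the join is lossy.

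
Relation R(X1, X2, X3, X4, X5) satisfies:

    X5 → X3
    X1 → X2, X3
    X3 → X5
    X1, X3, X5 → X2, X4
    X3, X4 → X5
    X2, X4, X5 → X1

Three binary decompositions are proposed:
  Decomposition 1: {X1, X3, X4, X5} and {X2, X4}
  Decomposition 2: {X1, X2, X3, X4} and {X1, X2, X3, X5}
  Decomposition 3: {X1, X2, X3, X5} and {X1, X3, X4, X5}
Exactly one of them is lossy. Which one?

Decomposition 1

Decomposition 1: common = {X4}, closure = {X4} → lossy.
Decomposition 2: common = {X1, X2, X3}, closure = {X1, X2, X3, X4, X5} → lossless.
Decomposition 3: common = {X1, X3, X5}, closure = {X1, X2, X3, X4, X5} → lossless.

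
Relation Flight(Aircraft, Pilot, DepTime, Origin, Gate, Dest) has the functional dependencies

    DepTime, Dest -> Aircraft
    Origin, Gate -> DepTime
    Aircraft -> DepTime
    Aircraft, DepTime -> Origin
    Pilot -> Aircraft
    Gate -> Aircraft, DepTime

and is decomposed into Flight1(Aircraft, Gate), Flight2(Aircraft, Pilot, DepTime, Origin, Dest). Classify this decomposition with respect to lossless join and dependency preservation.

lossy but dependency-preserving

Lossless test: (Aircraft)⁺ = {Aircraft, DepTime, Origin}, which is a superkey of neither fragment — lossy.
Dependency preservation: Origin, Gate → DepTime; Gate → Aircraft, DepTime are not contained in any single fragment, but the restricted closure of each left-hand side across the fragments still reaches the right-hand side; the remaining FDs each lie inside some fragment. All dependencies are preserved.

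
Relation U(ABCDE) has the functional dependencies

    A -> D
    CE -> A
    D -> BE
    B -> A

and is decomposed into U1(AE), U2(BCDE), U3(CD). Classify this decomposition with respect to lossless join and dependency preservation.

lossy and not dependency-preserving

Lossless test (chase): Rows 2 and 3 agree on D; apply D→BE and equate their BE entries. Rows 2 and 3 agree on B; apply B→A and equate their A entries. No row becomes fully distinguished — the join is lossy.
Dependency preservation: the restricted closure of {A} across the fragments never reaches {D}, so A → D cannot be enforced without a join — not preserved.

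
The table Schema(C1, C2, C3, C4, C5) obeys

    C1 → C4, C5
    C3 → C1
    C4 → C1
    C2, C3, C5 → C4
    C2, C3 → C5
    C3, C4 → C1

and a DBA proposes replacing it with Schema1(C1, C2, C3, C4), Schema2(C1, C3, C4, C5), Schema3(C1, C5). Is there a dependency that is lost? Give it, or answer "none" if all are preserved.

C1 → C4, C5 lies within Schema2.
C3 → C1 lies within Schema1.
C4 → C1 lies within Schema1.
C2, C3, C5 → C4: restricted closure across fragments reaches C4.
C2, C3 → C5: restricted closure across fragments reaches C5.
C3, C4 → C1 lies within Schema1.
Every dependency is enforceable on the fragments, so the decomposition is dependency-preserving.

none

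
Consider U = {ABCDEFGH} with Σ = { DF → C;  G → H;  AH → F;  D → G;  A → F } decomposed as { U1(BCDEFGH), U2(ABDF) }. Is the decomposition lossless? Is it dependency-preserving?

lossy but dependency-preserving

Lossless test: (BDF)⁺ = {BCDFGH}, which is a superkey of neither fragment — lossy.
Dependency preservation: AH → F is not contained in any single fragment, but the restricted closure of its left-hand side across the fragments still reaches the right-hand side; the remaining FDs each lie inside some fragment. All dependencies are preserved.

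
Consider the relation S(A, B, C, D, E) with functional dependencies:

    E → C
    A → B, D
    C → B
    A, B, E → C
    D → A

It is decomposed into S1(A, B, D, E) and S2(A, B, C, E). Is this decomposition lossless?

Yes

Common attributes: S1 ∩ S2 = {A, B, E}.
Closure of {A, B, E}: E → C applies, adding C; A → B, D applies, adding D. So (A, B, E)⁺ = {A, B, C, D, E}.
This closure contains every attribute of S1, so S1 ∩ S2 → S1. The join is lossless.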